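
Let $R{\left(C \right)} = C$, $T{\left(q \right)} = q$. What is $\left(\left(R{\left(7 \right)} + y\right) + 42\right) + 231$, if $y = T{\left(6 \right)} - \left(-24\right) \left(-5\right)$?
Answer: $166$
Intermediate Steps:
$y = -114$ ($y = 6 - \left(-24\right) \left(-5\right) = 6 - 120 = -114$)
$\left(\left(R{\left(7 \right)} + y\right) + 42\right) + 231 = \left(\left(7 - 114\right) + 42\right) + 231 = \left(-107 + 42\right) + 231 = -65 + 231 = 166$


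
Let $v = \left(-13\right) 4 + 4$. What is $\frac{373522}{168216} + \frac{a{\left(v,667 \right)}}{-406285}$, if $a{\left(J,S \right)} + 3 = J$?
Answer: $\frac{75882482393}{34171818780} \approx 2.2206$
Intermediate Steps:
$v = -48$ ($v = -52 + 4 = -48$)
$a{\left(J,S \right)} = -3 + J$
$\frac{373522}{168216} + \frac{a{\left(v,667 \right)}}{-406285} = \frac{373522}{168216} + \frac{-3 - 48}{-406285} = 373522 \cdot \frac{1}{168216} - - \frac{51}{406285} = \frac{186761}{84108} + \frac{51}{406285} = \frac{75882482393}{34171818780}$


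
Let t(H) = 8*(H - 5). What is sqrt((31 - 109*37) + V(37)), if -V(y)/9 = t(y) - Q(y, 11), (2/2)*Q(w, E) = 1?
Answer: I*sqrt(6297) ≈ 79.354*I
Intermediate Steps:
Q(w, E) = 1
t(H) = -40 + 8*H (t(H) = 8*(-5 + H) = -40 + 8*H)
V(y) = 369 - 72*y (V(y) = -9*((-40 + 8*y) - 1*1) = -9*((-40 + 8*y) - 1) = -9*(-41 + 8*y) = 369 - 72*y)
sqrt((31 - 109*37) + V(37)) = sqrt((31 - 109*37) + (369 - 72*37)) = sqrt((31 - 4033) + (369 - 2664)) = sqrt(-4002 - 2295) = sqrt(-6297) = I*sqrt(6297)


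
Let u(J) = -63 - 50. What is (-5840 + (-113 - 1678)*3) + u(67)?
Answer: -11326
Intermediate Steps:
u(J) = -113
(-5840 + (-113 - 1678)*3) + u(67) = (-5840 + (-113 - 1678)*3) - 113 = (-5840 - 1791*3) - 113 = (-5840 - 5373) - 113 = -11213 - 113 = -11326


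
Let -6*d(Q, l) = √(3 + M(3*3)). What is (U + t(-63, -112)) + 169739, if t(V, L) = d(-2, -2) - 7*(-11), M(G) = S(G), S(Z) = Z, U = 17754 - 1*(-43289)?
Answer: 230859 - √3/3 ≈ 2.3086e+5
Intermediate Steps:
U = 61043 (U = 17754 + 43289 = 61043)
M(G) = G
d(Q, l) = -√3/3 (d(Q, l) = -√(3 + 3*3)/6 = -√(3 + 9)/6 = -√3/3)
t(V, L) = 77 - √3/3 (t(V, L) = -√3/3 - 7*(-11) = -√3/3 + 77 = 77 - √3/3)
(U + t(-63, -112)) + 169739 = (61043 + (77 - √3/3)) + 169739 = (61120 - √3/3) + 169739 = 230859 - √3/3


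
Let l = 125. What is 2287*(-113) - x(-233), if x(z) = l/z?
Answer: -60214298/233 ≈ -2.5843e+5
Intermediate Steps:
x(z) = 125/z
2287*(-113) - x(-233) = 2287*(-113) - 125/(-233) = -258431 - 125*(-1)/233 = -258431 - 1*(-125/233) = -258431 + 125/233 = -60214298/233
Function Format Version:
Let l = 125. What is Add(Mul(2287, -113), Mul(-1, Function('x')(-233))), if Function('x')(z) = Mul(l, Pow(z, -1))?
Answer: Rational(-60214298, 233) ≈ -2.5843e+5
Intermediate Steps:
Function('x')(z) = Mul(125, Pow(z, -1))
Add(Mul(2287, -113), Mul(-1, Function('x')(-233))) = Add(Mul(2287, -113), Mul(-1, Mul(125, Pow(-233, -1)))) = Add(-258431, Mul(-1, Mul(125, Rational(-1, 233)))) = Add(-258431, Mul(-1, Rational(-125, 233))) = Add(-258431, Rational(125, 233)) = Rational(-60214298, 233)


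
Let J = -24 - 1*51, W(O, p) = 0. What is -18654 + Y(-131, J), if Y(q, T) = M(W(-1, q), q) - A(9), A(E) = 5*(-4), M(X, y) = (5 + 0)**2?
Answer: -18609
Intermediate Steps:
M(X, y) = 25 (M(X, y) = 5**2 = 25)
A(E) = -20
J = -75 (J = -24 - 51 = -75)
Y(q, T) = 45 (Y(q, T) = 25 - 1*(-20) = 25 + 20 = 45)
-18654 + Y(-131, J) = -18654 + 45 = -18609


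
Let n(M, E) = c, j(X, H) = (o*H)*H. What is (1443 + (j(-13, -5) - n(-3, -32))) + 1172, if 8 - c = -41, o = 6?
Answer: 2716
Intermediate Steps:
c = 49 (c = 8 - 1*(-41) = 8 + 41 = 49)
j(X, H) = 6*H**2 (j(X, H) = (6*H)*H = 6*H**2)
n(M, E) = 49
(1443 + (j(-13, -5) - n(-3, -32))) + 1172 = (1443 + (6*(-5)**2 - 1*49)) + 1172 = (1443 + (6*25 - 49)) + 1172 = (1443 + (150 - 49)) + 1172 = (1443 + 101) + 1172 = 1544 + 1172 = 2716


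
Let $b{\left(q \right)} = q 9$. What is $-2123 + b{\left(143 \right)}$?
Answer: $-836$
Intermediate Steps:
$b{\left(q \right)} = 9 q$
$-2123 + b{\left(143 \right)} = -2123 + 9 \cdot 143 = -2123 + 1287 = -836$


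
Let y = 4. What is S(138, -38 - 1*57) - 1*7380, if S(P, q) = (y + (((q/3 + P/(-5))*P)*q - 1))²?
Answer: 603711898741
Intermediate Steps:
S(P, q) = (3 + P*q*(-P/5 + q/3))² (S(P, q) = (4 + (((q/3 + P/(-5))*P)*q - 1))² = (4 + (((q*(⅓) + P*(-⅕))*P)*q - 1))² = (4 + (((q/3 - P/5)*P)*q - 1))² = (4 + (((-P/5 + q/3)*P)*q - 1))² = (4 + ((P*(-P/5 + q/3))*q - 1))² = (4 + (P*q*(-P/5 + q/3) - 1))² = (4 + (-1 + P*q*(-P/5 + q/3)))² = (3 + P*q*(-P/5 + q/3))²)
S(138, -38 - 1*57) - 1*7380 = (45 - 3*(-38 - 1*57)*138² + 5*138*(-38 - 1*57)²)²/225 - 1*7380 = (45 - 3*(-38 - 57)*19044 + 5*138*(-38 - 57)²)²/225 - 7380 = (45 - 3*(-95)*19044 + 5*138*(-95)²)²/225 - 7380 = (45 + 5427540 + 5*138*9025)²/225 - 7380 = (45 + 5427540 + 6227250)²/225 - 7380 = (1/225)*11654835² - 7380 = (1/225)*135835178877225 - 7380 = 603711906121 - 7380 = 603711898741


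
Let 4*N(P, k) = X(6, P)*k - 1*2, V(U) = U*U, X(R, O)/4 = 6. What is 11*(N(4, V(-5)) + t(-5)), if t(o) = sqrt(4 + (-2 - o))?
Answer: 3289/2 + 11*sqrt(7) ≈ 1673.6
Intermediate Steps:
X(R, O) = 24 (X(R, O) = 4*6 = 24)
V(U) = U**2
t(o) = sqrt(2 - o)
N(P, k) = -1/2 + 6*k (N(P, k) = (24*k - 1*2)/4 = (24*k - 2)/4 = (-2 + 24*k)/4 = -1/2 + 6*k)
11*(N(4, V(-5)) + t(-5)) = 11*((-1/2 + 6*(-5)**2) + sqrt(2 - 1*(-5))) = 11*((-1/2 + 6*25) + sqrt(2 + 5)) = 11*((-1/2 + 150) + sqrt(7)) = 11*(299/2 + sqrt(7)) = 3289/2 + 11*sqrt(7)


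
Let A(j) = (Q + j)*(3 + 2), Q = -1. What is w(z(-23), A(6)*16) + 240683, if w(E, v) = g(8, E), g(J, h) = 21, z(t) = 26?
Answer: 240704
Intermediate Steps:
A(j) = -5 + 5*j (A(j) = (-1 + j)*(3 + 2) = (-1 + j)*5 = -5 + 5*j)
w(E, v) = 21
w(z(-23), A(6)*16) + 240683 = 21 + 240683 = 240704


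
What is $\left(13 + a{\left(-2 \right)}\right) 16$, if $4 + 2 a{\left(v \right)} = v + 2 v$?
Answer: $128$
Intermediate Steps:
$a{\left(v \right)} = -2 + \frac{3 v}{2}$ ($a{\left(v \right)} = -2 + \frac{v + 2 v}{2} = -2 + \frac{3 v}{2}$)
$\left(13 + a{\left(-2 \right)}\right) 16 = \left(13 + \left(-2 + \frac{3}{2} \left(-2\right)\right)\right) 16 = \left(13 - 5\right) 16 = 8 \cdot 16 = 128$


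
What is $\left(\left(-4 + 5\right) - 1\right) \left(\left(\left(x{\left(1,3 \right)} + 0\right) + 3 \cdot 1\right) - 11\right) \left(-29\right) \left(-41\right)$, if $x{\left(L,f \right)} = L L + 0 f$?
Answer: $0$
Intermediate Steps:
$x{\left(L,f \right)} = L^{2}$ ($x{\left(L,f \right)} = L^{2} + 0 = L^{2}$)
$\left(\left(-4 + 5\right) - 1\right) \left(\left(\left(x{\left(1,3 \right)} + 0\right) + 3 \cdot 1\right) - 11\right) \left(-29\right) \left(-41\right) = \left(\left(-4 + 5\right) - 1\right) \left(\left(\left(1^{2} + 0\right) + 3 \cdot 1\right) - 11\right) \left(-29\right) \left(-41\right) = \left(1 - 1\right) \left(\left(\left(1 + 0\right) + 3\right) - 11\right) \left(-29\right) \left(-41\right) = 0 \left(\left(1 + 3\right) - 11\right) \left(-29\right) \left(-41\right) = 0 \left(4 - 11\right) \left(-29\right) \left(-41\right) = 0 \left(-7\right) \left(-29\right) \left(-41\right) = 0 \left(-29\right) \left(-41\right) = 0 \left(-41\right) = 0$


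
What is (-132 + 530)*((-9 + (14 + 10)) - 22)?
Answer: -2786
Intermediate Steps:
(-132 + 530)*((-9 + (14 + 10)) - 22) = 398*((-9 + 24) - 22) = 398*(15 - 22) = 398*(-7) = -2786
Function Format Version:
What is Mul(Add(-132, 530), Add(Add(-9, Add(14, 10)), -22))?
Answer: -2786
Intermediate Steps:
Mul(Add(-132, 530), Add(Add(-9, Add(14, 10)), -22)) = Mul(398, Add(Add(-9, 24), -22)) = Mul(398, Add(15, -22)) = Mul(398, -7) = -2786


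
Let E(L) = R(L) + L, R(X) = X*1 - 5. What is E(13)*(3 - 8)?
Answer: -105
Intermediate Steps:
R(X) = -5 + X (R(X) = X - 5 = -5 + X)
E(L) = -5 + 2*L (E(L) = (-5 + L) + L = -5 + 2*L)
E(13)*(3 - 8) = (-5 + 2*13)*(3 - 8) = (-5 + 26)*(-5) = 21*(-5) = -105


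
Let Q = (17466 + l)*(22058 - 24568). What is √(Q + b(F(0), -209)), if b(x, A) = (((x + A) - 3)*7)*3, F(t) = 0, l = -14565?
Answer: I*√7285962 ≈ 2699.3*I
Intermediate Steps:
b(x, A) = -63 + 21*A + 21*x (b(x, A) = (((A + x) - 3)*7)*3 = ((-3 + A + x)*7)*3 = (-21 + 7*A + 7*x)*3 = -63 + 21*A + 21*x)
Q = -7281510 (Q = (17466 - 14565)*(22058 - 24568) = 2901*(-2510) = -7281510)
√(Q + b(F(0), -209)) = √(-7281510 + (-63 + 21*(-209) + 21*0)) = √(-7281510 + (-63 - 4389 + 0)) = √(-7281510 - 4452) = √(-7285962) = I*√7285962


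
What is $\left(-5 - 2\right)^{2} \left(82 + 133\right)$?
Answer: $10535$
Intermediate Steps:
$\left(-5 - 2\right)^{2} \left(82 + 133\right) = \left(-7\right)^{2} \cdot 215 = 49 \cdot 215 = 10535$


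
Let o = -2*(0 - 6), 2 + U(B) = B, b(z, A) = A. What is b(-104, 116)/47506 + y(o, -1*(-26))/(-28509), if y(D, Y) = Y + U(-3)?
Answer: 384903/225724759 ≈ 0.0017052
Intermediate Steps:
U(B) = -2 + B
o = 12 (o = -2*(-6) = 12)
y(D, Y) = -5 + Y (y(D, Y) = Y + (-2 - 3) = Y - 5 = -5 + Y)
b(-104, 116)/47506 + y(o, -1*(-26))/(-28509) = 116/47506 + (-5 - 1*(-26))/(-28509) = 116*(1/47506) + (-5 + 26)*(-1/28509) = 58/23753 + 21*(-1/28509) = 58/23753 - 7/9503 = 384903/225724759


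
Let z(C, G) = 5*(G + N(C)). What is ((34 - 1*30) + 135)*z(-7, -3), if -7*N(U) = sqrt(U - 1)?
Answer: -2085 - 1390*I*sqrt(2)/7 ≈ -2085.0 - 280.82*I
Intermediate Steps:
N(U) = -sqrt(-1 + U)/7 (N(U) = -sqrt(U - 1)/7 = -sqrt(-1 + U)/7)
z(C, G) = 5*G - 5*sqrt(-1 + C)/7 (z(C, G) = 5*(G - sqrt(-1 + C)/7) = 5*G - 5*sqrt(-1 + C)/7)
((34 - 1*30) + 135)*z(-7, -3) = ((34 - 1*30) + 135)*(5*(-3) - 5*sqrt(-1 - 7)/7) = ((34 - 30) + 135)*(-15 - 10*I*sqrt(2)/7) = (4 + 135)*(-15 - 10*I*sqrt(2)/7) = 139*(-15 - 10*I*sqrt(2)/7) = -2085 - 1390*I*sqrt(2)/7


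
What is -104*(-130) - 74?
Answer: 13446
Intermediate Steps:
-104*(-130) - 74 = 13520 - 74 = 13446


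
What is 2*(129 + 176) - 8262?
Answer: -7652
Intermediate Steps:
2*(129 + 176) - 8262 = 2*305 - 8262 = 610 - 8262 = -7652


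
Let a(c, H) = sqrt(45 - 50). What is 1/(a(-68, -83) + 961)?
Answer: 961/923526 - I*sqrt(5)/923526 ≈ 0.0010406 - 2.4212e-6*I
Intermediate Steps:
a(c, H) = I*sqrt(5) (a(c, H) = sqrt(-5) = I*sqrt(5))
1/(a(-68, -83) + 961) = 1/(I*sqrt(5) + 961) = 1/(961 + I*sqrt(5))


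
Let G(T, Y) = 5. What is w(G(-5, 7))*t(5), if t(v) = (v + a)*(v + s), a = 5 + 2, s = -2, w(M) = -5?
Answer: -180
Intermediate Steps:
a = 7
t(v) = (-2 + v)*(7 + v) (t(v) = (v + 7)*(v - 2) = (7 + v)*(-2 + v) = (-2 + v)*(7 + v))
w(G(-5, 7))*t(5) = -5*(-14 + 5² + 5*5) = -5*(-14 + 25 + 25) = -5*36 = -180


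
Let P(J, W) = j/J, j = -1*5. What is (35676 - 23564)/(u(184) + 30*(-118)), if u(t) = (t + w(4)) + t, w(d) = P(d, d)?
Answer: -48448/12693 ≈ -3.8169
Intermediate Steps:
j = -5
P(J, W) = -5/J
w(d) = -5/d
u(t) = -5/4 + 2*t (u(t) = (t - 5/4) + t = (-5/4 + t) + t = -5/4 + 2*t)
(35676 - 23564)/(u(184) + 30*(-118)) = (35676 - 23564)/((-5/4 + 2*184) + 30*(-118)) = 12112/((-5/4 + 368) - 3540) = 12112/(1467/4 - 3540) = 12112/(-12693/4) = 12112*(-4/12693) = -48448/12693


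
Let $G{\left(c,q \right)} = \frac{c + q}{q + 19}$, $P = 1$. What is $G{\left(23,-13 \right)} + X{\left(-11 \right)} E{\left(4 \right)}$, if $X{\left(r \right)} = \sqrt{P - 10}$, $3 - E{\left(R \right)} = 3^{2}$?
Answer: $\frac{5}{3} - 18 i \approx 1.6667 - 18.0 i$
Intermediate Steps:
$E{\left(R \right)} = -6$ ($E{\left(R \right)} = 3 - 3^{2} = 3 - 9 = -6$)
$G{\left(c,q \right)} = \frac{c + q}{19 + q}$
$X{\left(r \right)} = 3 i$ ($X{\left(r \right)} = \sqrt{1 - 10} = \sqrt{-9} = 3 i$)
$G{\left(23,-13 \right)} + X{\left(-11 \right)} E{\left(4 \right)} = \frac{23 - 13}{19 - 13} + 3 i \left(-6\right) = \frac{1}{6} \cdot 10 - 18 i = \frac{5}{3} - 18 i$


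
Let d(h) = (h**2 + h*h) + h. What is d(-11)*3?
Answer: 693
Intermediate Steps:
d(h) = h + 2*h**2 (d(h) = (h**2 + h**2) + h = 2*h**2 + h = h + 2*h**2)
d(-11)*3 = -11*(1 + 2*(-11))*3 = -11*(1 - 22)*3 = -11*(-21)*3 = 231*3 = 693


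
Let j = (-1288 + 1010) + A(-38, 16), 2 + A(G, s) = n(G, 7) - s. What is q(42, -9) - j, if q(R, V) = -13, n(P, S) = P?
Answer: 321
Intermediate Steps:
A(G, s) = -2 + G - s (A(G, s) = -2 + (G - s) = -2 + G - s)
j = -334 (j = (-1288 + 1010) + (-2 - 38 - 1*16) = -278 + (-2 - 38 - 16) = -278 - 56 = -334)
q(42, -9) - j = -13 - 1*(-334) = -13 + 334 = 321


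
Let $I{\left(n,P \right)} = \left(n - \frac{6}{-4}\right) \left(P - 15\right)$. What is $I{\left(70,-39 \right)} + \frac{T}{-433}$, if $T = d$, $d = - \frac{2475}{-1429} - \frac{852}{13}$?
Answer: $- \frac{31056084768}{8043841} \approx -3860.9$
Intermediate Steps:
$I{\left(n,P \right)} = \left(-15 + P\right) \left(\frac{3}{2} + n\right)$ ($I{\left(n,P \right)} = \left(n - - \frac{3}{2}\right) \left(-15 + P\right) = \left(n + \frac{3}{2}\right) \left(-15 + P\right) = \left(\frac{3}{2} + n\right) \left(-15 + P\right) = \left(-15 + P\right) \left(\frac{3}{2} + n\right)$)
$d = - \frac{1185333}{18577}$ ($d = \left(-2475\right) \left(- \frac{1}{1429}\right) - \frac{852}{13} = \frac{2475}{1429} - \frac{852}{13} = - \frac{1185333}{18577} \approx -63.806$)
$T = - \frac{1185333}{18577} \approx -63.806$
$I{\left(70,-39 \right)} + \frac{T}{-433} = \left(- \frac{45}{2} - 1050 + \frac{3}{2} \left(-39\right) - 2730\right) - \frac{1185333}{18577 \left(-433\right)} = \left(- \frac{45}{2} - 1050 - \frac{117}{2} - 2730\right) - - \frac{1185333}{8043841} = -3861 + \frac{1185333}{8043841} = - \frac{31056084768}{8043841}$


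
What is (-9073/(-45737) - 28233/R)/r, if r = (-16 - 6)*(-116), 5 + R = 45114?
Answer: -20045881/119662719314 ≈ -0.00016752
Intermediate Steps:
R = 45109 (R = -5 + 45114 = 45109)
r = 2552 (r = -22*(-116) = 2552)
(-9073/(-45737) - 28233/R)/r = (-9073/(-45737) - 28233/45109)/2552 = (-9073*(-1/45737) - 28233*1/45109)*(1/2552) = (9073/45737 - 28233/45109)*(1/2552) = -882018764/2063150333*1/2552 = -20045881/119662719314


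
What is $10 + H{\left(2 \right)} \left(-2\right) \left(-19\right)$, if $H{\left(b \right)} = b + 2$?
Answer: $162$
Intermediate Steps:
$H{\left(b \right)} = 2 + b$
$10 + H{\left(2 \right)} \left(-2\right) \left(-19\right) = 10 + \left(2 + 2\right) \left(-2\right) \left(-19\right) = 10 + 4 \left(-2\right) \left(-19\right) = 10 - -152 = 10 + 152 = 162$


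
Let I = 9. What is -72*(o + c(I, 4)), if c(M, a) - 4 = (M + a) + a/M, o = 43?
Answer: -4352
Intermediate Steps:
c(M, a) = 4 + M + a + a/M (c(M, a) = 4 + ((M + a) + a/M) = 4 + (M + a + a/M) = 4 + M + a + a/M)
-72*(o + c(I, 4)) = -72*(43 + (4 + 9 + 4 + 4/9)) = -72*(43 + 157/9) = -72*544/9 = -4352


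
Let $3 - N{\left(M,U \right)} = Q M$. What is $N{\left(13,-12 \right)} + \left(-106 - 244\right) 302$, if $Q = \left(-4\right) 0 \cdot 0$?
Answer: $-105697$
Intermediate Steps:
$Q = 0$ ($Q = 0 \cdot 0 = 0$)
$N{\left(M,U \right)} = 3$ ($N{\left(M,U \right)} = 3 - 0 M = 3 - 0 = 3 + 0 = 3$)
$N{\left(13,-12 \right)} + \left(-106 - 244\right) 302 = 3 + \left(-106 - 244\right) 302 = 3 - 105700 = -105697$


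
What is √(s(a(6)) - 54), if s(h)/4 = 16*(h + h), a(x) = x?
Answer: √714 ≈ 26.721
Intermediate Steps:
s(h) = 128*h (s(h) = 4*(16*(h + h)) = 4*(16*(2*h)) = 4*(32*h) = 128*h)
√(s(a(6)) - 54) = √(128*6 - 54) = √(768 - 54) = √714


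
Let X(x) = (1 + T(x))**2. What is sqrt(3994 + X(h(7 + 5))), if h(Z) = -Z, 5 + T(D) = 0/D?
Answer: sqrt(4010) ≈ 63.325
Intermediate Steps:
T(D) = -5 (T(D) = -5 + 0/D = -5 + 0 = -5)
X(x) = 16 (X(x) = (1 - 5)**2 = (-4)**2 = 16)
sqrt(3994 + X(h(7 + 5))) = sqrt(3994 + 16) = sqrt(4010)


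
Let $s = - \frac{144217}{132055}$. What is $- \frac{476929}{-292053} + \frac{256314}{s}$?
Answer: $- \frac{9885208357469717}{42119007501} \approx -2.347 \cdot 10^{5}$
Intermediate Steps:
$s = - \frac{144217}{132055}$ ($s = \left(-144217\right) \frac{1}{132055} = - \frac{144217}{132055} \approx -1.0921$)
$- \frac{476929}{-292053} + \frac{256314}{s} = - \frac{476929}{-292053} + \frac{256314}{- \frac{144217}{132055}} = \left(-476929\right) \left(- \frac{1}{292053}\right) + 256314 \left(- \frac{132055}{144217}\right) = \frac{476929}{292053} - \frac{33847545270}{144217} = - \frac{9885208357469717}{42119007501}$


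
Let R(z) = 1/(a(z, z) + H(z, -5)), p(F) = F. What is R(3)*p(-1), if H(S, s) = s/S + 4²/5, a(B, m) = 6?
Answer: -15/113 ≈ -0.13274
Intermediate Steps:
H(S, s) = 16/5 + s/S (H(S, s) = s/S + 16*(⅕) = s/S + 16/5 = 16/5 + s/S)
R(z) = 1/(46/5 - 5/z) (R(z) = 1/(6 + (16/5 - 5/z)) = 1/(46/5 - 5/z))
R(3)*p(-1) = (5*3/(-25 + 46*3))*(-1) = (5*3/(-25 + 138))*(-1) = (5*3/113)*(-1) = (5*3*(1/113))*(-1) = (15/113)*(-1) = -15/113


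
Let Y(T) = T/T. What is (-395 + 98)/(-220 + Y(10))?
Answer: 99/73 ≈ 1.3562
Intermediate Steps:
Y(T) = 1
(-395 + 98)/(-220 + Y(10)) = (-395 + 98)/(-220 + 1) = -297/(-219) = -297*(-1/219) = 99/73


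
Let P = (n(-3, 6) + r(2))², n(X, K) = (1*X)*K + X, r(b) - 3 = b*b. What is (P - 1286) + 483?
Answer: -607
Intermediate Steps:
r(b) = 3 + b² (r(b) = 3 + b*b = 3 + b²)
n(X, K) = X + K*X (n(X, K) = X*K + X = K*X + X = X + K*X)
P = 196 (P = (-3*(1 + 6) + (3 + 2²))² = (-3*7 + (3 + 4))² = (-21 + 7)² = (-14)² = 196)
(P - 1286) + 483 = (196 - 1286) + 483 = -1090 + 483 = -607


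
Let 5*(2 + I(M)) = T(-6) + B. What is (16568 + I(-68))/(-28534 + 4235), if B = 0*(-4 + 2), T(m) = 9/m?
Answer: -165657/242990 ≈ -0.68174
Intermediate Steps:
B = 0 (B = 0*(-2) = 0)
I(M) = -23/10 (I(M) = -2 + (9/(-6) + 0)/5 = -2 + (9*(-⅙) + 0)/5 = -2 + (-3/2 + 0)/5 = -2 + (⅕)*(-3/2) = -2 - 3/10 = -23/10)
(16568 + I(-68))/(-28534 + 4235) = (16568 - 23/10)/(-28534 + 4235) = (165657/10)/(-24299) = (165657/10)*(-1/24299) = -165657/242990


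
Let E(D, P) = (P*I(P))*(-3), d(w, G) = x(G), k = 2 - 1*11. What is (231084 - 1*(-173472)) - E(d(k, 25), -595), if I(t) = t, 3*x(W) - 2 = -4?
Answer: 1466631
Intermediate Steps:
x(W) = -⅔ (x(W) = ⅔ + (⅓)*(-4) = ⅔ - 4/3 = -⅔)
k = -9 (k = 2 - 11 = -9)
d(w, G) = -⅔
E(D, P) = -3*P² (E(D, P) = (P*P)*(-3) = P²*(-3) = -3*P²)
(231084 - 1*(-173472)) - E(d(k, 25), -595) = (231084 - 1*(-173472)) - (-3)*(-595)² = (231084 + 173472) - (-3)*354025 = 404556 - 1*(-1062075) = 404556 + 1062075 = 1466631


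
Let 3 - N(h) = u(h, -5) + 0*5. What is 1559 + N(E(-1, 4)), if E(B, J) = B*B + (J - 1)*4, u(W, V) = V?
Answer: 1567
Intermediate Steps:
E(B, J) = -4 + B**2 + 4*J (E(B, J) = B**2 + (-1 + J)*4 = B**2 + (-4 + 4*J) = -4 + B**2 + 4*J)
N(h) = 8 (N(h) = 3 - (-5 + 0*5) = 3 - (-5 + 0) = 3 - 1*(-5) = 3 + 5 = 8)
1559 + N(E(-1, 4)) = 1559 + 8 = 1567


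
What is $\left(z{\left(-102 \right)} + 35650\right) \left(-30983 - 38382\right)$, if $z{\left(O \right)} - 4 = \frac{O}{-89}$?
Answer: $- \frac{220116509420}{89} \approx -2.4732 \cdot 10^{9}$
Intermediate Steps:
$z{\left(O \right)} = 4 - \frac{O}{89}$ ($z{\left(O \right)} = 4 + \frac{O}{-89} = 4 + O \left(- \frac{1}{89}\right) = 4 - \frac{O}{89}$)
$\left(z{\left(-102 \right)} + 35650\right) \left(-30983 - 38382\right) = \left(\left(4 - - \frac{102}{89}\right) + 35650\right) \left(-30983 - 38382\right) = \left(\left(4 + \frac{102}{89}\right) + 35650\right) \left(-69365\right) = \left(\frac{458}{89} + 35650\right) \left(-69365\right) = \frac{3173308}{89} \left(-69365\right) = - \frac{220116509420}{89}$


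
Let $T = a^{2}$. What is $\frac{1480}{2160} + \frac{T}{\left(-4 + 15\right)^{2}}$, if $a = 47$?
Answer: $\frac{123763}{6534} \approx 18.941$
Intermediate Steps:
$T = 2209$ ($T = 47^{2} = 2209$)
$\frac{1480}{2160} + \frac{T}{\left(-4 + 15\right)^{2}} = \frac{1480}{2160} + \frac{2209}{\left(-4 + 15\right)^{2}} = 1480 \cdot \frac{1}{2160} + \frac{2209}{11^{2}} = \frac{37}{54} + \frac{2209}{121} = \frac{123763}{6534}$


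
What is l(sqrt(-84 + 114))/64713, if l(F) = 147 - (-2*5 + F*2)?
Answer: 157/64713 - 2*sqrt(30)/64713 ≈ 0.0022568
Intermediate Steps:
l(F) = 157 - 2*F (l(F) = 147 - (-10 + 2*F) = 147 + (10 - 2*F) = 157 - 2*F)
l(sqrt(-84 + 114))/64713 = (157 - 2*sqrt(-84 + 114))/64713 = (157 - 2*sqrt(30))*(1/64713) = 157/64713 - 2*sqrt(30)/64713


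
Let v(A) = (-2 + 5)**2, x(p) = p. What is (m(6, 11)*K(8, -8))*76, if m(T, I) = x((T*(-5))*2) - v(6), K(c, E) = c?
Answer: -41952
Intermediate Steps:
v(A) = 9 (v(A) = 3**2 = 9)
m(T, I) = -9 - 10*T (m(T, I) = (T*(-5))*2 - 1*9 = -5*T*2 - 9 = -10*T - 9 = -9 - 10*T)
(m(6, 11)*K(8, -8))*76 = ((-9 - 10*6)*8)*76 = ((-9 - 60)*8)*76 = -69*8*76 = -552*76 = -41952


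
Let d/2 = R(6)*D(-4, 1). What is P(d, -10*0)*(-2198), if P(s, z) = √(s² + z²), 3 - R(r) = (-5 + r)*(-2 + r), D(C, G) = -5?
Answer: -21980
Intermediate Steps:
R(r) = 3 - (-5 + r)*(-2 + r)
d = 10 (d = 2*((-7 - 1*6² + 7*6)*(-5)) = 2*((-7 - 1*36 + 42)*(-5)) = 2*((-7 - 36 + 42)*(-5)) = 2*(-1*(-5)) = 2*5 = 10)
P(d, -10*0)*(-2198) = √(10² + (-10*0)²)*(-2198) = √(100 + 0²)*(-2198) = √(100 + 0)*(-2198) = √100*(-2198) = 10*(-2198) = -21980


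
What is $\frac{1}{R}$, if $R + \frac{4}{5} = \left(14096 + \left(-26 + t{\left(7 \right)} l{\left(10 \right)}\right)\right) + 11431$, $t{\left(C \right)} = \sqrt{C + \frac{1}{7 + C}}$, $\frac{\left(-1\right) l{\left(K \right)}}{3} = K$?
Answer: $\frac{405685}{10344947387} + \frac{1125 \sqrt{154}}{113794421257} \approx 3.9338 \cdot 10^{-5}$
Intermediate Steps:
$l{\left(K \right)} = - 3 K$
$R = \frac{127501}{5} - \frac{45 \sqrt{154}}{7}$ ($R = - \frac{4}{5} + \left(\left(14096 + \left(-26 + \sqrt{\frac{1 + 7 \left(7 + 7\right)}{7 + 7}} \left(\left(-3\right) 10\right)\right)\right) + 11431\right) = - \frac{4}{5} + \left(\left(14096 + \left(-26 + \sqrt{\frac{1 + 7 \cdot 14}{14}} \left(-30\right)\right)\right) + 11431\right) = - \frac{4}{5} + \left(\left(14096 + \left(-26 + \sqrt{\frac{1 + 98}{14}} \left(-30\right)\right)\right) + 11431\right) = - \frac{4}{5} + \left(\left(14096 + \left(-26 + \sqrt{\frac{1}{14} \cdot 99} \left(-30\right)\right)\right) + 11431\right) = - \frac{4}{5} + \left(\left(14096 + \left(-26 + \sqrt{\frac{99}{14}} \left(-30\right)\right)\right) + 11431\right) = - \frac{4}{5} + \left(\left(14096 + \left(-26 + \frac{3 \sqrt{154}}{14} \left(-30\right)\right)\right) + 11431\right) = - \frac{4}{5} + \left(\left(14096 - \left(26 + \frac{45 \sqrt{154}}{7}\right)\right) + 11431\right) = - \frac{4}{5} + \left(\left(14070 - \frac{45 \sqrt{154}}{7}\right) + 11431\right) = - \frac{4}{5} + \left(25501 - \frac{45 \sqrt{154}}{7}\right) = \frac{127501}{5} - \frac{45 \sqrt{154}}{7} \approx 25420.0$)
$\frac{1}{R} = \frac{1}{\frac{127501}{5} - \frac{45 \sqrt{154}}{7}}$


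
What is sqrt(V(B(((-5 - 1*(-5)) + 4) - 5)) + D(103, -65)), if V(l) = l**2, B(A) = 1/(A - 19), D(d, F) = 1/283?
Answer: sqrt(193289)/5660 ≈ 0.077676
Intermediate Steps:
D(d, F) = 1/283
B(A) = 1/(-19 + A)
sqrt(V(B(((-5 - 1*(-5)) + 4) - 5)) + D(103, -65)) = sqrt((1/(-19 + (((-5 - 1*(-5)) + 4) - 5)))**2 + 1/283) = sqrt((1/(-19 + (((-5 + 5) + 4) - 5)))**2 + 1/283) = sqrt((1/(-19 + ((0 + 4) - 5)))**2 + 1/283) = sqrt((1/(-19 + (4 - 5)))**2 + 1/283) = sqrt((1/(-19 - 1))**2 + 1/283) = sqrt((1/(-20))**2 + 1/283) = sqrt((-1/20)**2 + 1/283) = sqrt(1/400 + 1/283) = sqrt(683/113200) = sqrt(193289)/5660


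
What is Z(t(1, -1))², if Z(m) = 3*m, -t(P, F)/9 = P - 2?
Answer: 729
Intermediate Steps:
t(P, F) = 18 - 9*P (t(P, F) = -9*(P - 2) = -9*(-2 + P) = 18 - 9*P)
Z(t(1, -1))² = (3*(18 - 9*1))² = (3*(18 - 9))² = (3*9)² = 27² = 729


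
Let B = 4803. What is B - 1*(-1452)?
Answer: 6255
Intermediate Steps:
B - 1*(-1452) = 4803 - 1*(-1452) = 4803 + 1452 = 6255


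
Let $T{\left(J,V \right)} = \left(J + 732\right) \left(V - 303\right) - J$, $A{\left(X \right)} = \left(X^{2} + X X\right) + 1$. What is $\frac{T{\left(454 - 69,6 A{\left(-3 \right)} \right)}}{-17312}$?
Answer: $\frac{105749}{8656} \approx 12.217$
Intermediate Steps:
$A{\left(X \right)} = 1 + 2 X^{2}$ ($A{\left(X \right)} = \left(X^{2} + X^{2}\right) + 1 = 2 X^{2} + 1 = 1 + 2 X^{2}$)
$T{\left(J,V \right)} = - J + \left(-303 + V\right) \left(732 + J\right)$ ($T{\left(J,V \right)} = \left(732 + J\right) \left(-303 + V\right) - J = \left(-303 + V\right) \left(732 + J\right) - J = - J + \left(-303 + V\right) \left(732 + J\right)$)
$\frac{T{\left(454 - 69,6 A{\left(-3 \right)} \right)}}{-17312} = \frac{-221796 - 304 \left(454 - 69\right) + 732 \cdot 6 \left(1 + 2 \left(-3\right)^{2}\right) + \left(454 - 69\right) 6 \left(1 + 2 \left(-3\right)^{2}\right)}{-17312} = \left(-221796 - 304 \left(454 - 69\right) + 732 \cdot 6 \left(1 + 2 \cdot 9\right) + \left(454 - 69\right) 6 \left(1 + 2 \cdot 9\right)\right) \left(- \frac{1}{17312}\right) = \left(-221796 - 117040 + 732 \cdot 6 \left(1 + 18\right) + 385 \cdot 6 \left(1 + 18\right)\right) \left(- \frac{1}{17312}\right) = \left(-221796 - 117040 + 732 \cdot 6 \cdot 19 + 385 \cdot 6 \cdot 19\right) \left(- \frac{1}{17312}\right) = \left(-221796 - 117040 + 732 \cdot 114 + 385 \cdot 114\right) \left(- \frac{1}{17312}\right) = \left(-221796 - 117040 + 83448 + 43890\right) \left(- \frac{1}{17312}\right) = \left(-211498\right) \left(- \frac{1}{17312}\right) = \frac{105749}{8656}$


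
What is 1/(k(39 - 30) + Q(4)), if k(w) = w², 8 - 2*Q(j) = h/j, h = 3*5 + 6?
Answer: 8/659 ≈ 0.012140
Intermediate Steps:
h = 21 (h = 15 + 6 = 21)
Q(j) = 4 - 21/(2*j)
1/(k(39 - 30) + Q(4)) = 1/((39 - 30)² + (4 - 21/2/4)) = 1/(9² + (4 - 21/2*¼)) = 1/(81 + (4 - 21/8)) = 1/(81 + 11/8) = 1/(659/8) = 8/659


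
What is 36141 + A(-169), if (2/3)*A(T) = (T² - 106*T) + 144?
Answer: 212139/2 ≈ 1.0607e+5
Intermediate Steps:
A(T) = 216 - 159*T + 3*T²/2 (A(T) = 3*((T² - 106*T) + 144)/2 = 3*(144 + T² - 106*T)/2 = 216 - 159*T + 3*T²/2)
36141 + A(-169) = 36141 + (216 - 159*(-169) + (3/2)*(-169)²) = 36141 + (216 + 26871 + (3/2)*28561) = 36141 + (216 + 26871 + 85683/2) = 36141 + 139857/2 = 212139/2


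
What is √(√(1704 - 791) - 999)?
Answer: √(-999 + √913) ≈ 31.125*I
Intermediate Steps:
√(√(1704 - 791) - 999) = √(√913 - 999) = √(-999 + √913)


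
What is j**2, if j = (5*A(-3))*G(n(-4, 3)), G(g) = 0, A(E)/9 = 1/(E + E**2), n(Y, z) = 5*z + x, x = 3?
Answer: 0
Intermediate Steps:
n(Y, z) = 3 + 5*z (n(Y, z) = 5*z + 3 = 3 + 5*z)
A(E) = 9/(E + E**2)
j = 0 (j = (5*(9/(-3*(1 - 3))))*0 = (5*(9*(-1/3)/(-2)))*0 = (5*(9*(-1/3)*(-1/2)))*0 = (5*(3/2))*0 = (15/2)*0 = 0)
j**2 = 0**2 = 0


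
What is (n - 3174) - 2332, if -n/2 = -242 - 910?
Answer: -3202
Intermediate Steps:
n = 2304 (n = -2*(-242 - 910) = -2*(-1152) = 2304)
(n - 3174) - 2332 = (2304 - 3174) - 2332 = -870 - 2332 = -3202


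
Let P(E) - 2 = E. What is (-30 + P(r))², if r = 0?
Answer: 784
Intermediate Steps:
P(E) = 2 + E
(-30 + P(r))² = (-30 + (2 + 0))² = (-30 + 2)² = (-28)² = 784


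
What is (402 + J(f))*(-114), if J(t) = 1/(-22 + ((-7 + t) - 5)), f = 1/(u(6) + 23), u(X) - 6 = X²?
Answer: -101226642/2209 ≈ -45825.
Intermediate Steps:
u(X) = 6 + X²
f = 1/65 (f = 1/((6 + 6²) + 23) = 1/((6 + 36) + 23) = 1/(42 + 23) = 1/65 ≈ 0.015385)
J(t) = 1/(-34 + t) (J(t) = 1/(-22 + (-12 + t)) = 1/(-34 + t))
(402 + J(f))*(-114) = (402 + 1/(-34 + 1/65))*(-114) = (402 + 1/(-2209/65))*(-114) = (402 - 65/2209)*(-114) = (887953/2209)*(-114) = -101226642/2209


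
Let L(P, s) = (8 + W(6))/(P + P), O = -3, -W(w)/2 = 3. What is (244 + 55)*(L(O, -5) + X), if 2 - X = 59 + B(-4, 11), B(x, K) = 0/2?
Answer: -51428/3 ≈ -17143.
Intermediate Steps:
W(w) = -6 (W(w) = -2*3 = -6)
B(x, K) = 0 (B(x, K) = 0*(½) = 0)
L(P, s) = 1/P (L(P, s) = (8 - 6)/(P + P) = 2/((2*P)) = 2*(1/(2*P)) = 1/P)
X = -57 (X = 2 - (59 + 0) = 2 - 1*59 = 2 - 59 = -57)
(244 + 55)*(L(O, -5) + X) = (244 + 55)*(1/(-3) - 57) = 299*(-⅓ - 57) = 299*(-172/3) = -51428/3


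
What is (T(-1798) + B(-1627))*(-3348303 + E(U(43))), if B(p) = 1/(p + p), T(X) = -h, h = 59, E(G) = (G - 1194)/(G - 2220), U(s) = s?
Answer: 699721049925880/3541979 ≈ 1.9755e+8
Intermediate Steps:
E(G) = (-1194 + G)/(-2220 + G)
T(X) = -59 (T(X) = -1*59 = -59)
B(p) = 1/(2*p)
(T(-1798) + B(-1627))*(-3348303 + E(U(43))) = (-59 + (½)/(-1627))*(-3348303 + (-1194 + 43)/(-2220 + 43)) = (-59 + (½)*(-1/1627))*(-3348303 - 1151/(-2177)) = (-59 - 1/3254)*(-3348303 - 1/2177*(-1151)) = -191987*(-3348303 + 1151/2177)/3254 = -191987/3254*(-7289254480/2177) = 699721049925880/3541979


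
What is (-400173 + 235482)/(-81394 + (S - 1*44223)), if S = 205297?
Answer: -54897/26560 ≈ -2.0669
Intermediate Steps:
(-400173 + 235482)/(-81394 + (S - 1*44223)) = (-400173 + 235482)/(-81394 + (205297 - 1*44223)) = -164691/(-81394 + (205297 - 44223)) = -164691/(-81394 + 161074) = -164691/79680 = -164691*1/79680 = -54897/26560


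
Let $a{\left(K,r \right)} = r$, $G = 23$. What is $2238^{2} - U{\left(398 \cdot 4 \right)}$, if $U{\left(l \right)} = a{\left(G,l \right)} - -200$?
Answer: $5006852$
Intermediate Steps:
$U{\left(l \right)} = 200 + l$ ($U{\left(l \right)} = l - -200 = l + 200 = 200 + l$)
$2238^{2} - U{\left(398 \cdot 4 \right)} = 2238^{2} - \left(200 + 398 \cdot 4\right) = 5008644 - \left(200 + 1592\right) = 5008644 - 1792 = 5006852$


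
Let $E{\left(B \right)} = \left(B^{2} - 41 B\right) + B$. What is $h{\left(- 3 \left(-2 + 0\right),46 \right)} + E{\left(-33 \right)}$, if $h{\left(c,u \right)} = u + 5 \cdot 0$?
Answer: $2455$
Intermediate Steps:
$h{\left(c,u \right)} = u$ ($h{\left(c,u \right)} = u + 0 = u$)
$E{\left(B \right)} = B^{2} - 40 B$
$h{\left(- 3 \left(-2 + 0\right),46 \right)} + E{\left(-33 \right)} = 46 - 33 \left(-40 - 33\right) = 46 - -2409 = 46 + 2409 = 2455$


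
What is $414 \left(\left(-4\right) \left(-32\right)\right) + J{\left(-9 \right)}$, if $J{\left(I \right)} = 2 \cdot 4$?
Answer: $53000$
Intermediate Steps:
$J{\left(I \right)} = 8$
$414 \left(\left(-4\right) \left(-32\right)\right) + J{\left(-9 \right)} = 414 \left(\left(-4\right) \left(-32\right)\right) + 8 = 414 \cdot 128 + 8 = 52992 + 8 = 53000$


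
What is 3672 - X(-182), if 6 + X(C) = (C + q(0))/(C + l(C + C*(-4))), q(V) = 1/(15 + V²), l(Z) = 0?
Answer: 10038211/2730 ≈ 3677.0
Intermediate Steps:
X(C) = -6 + (1/15 + C)/C (X(C) = -6 + (C + 1/(15 + 0²))/(C + 0) = -6 + (C + 1/(15 + 0))/C = -6 + (C + 1/15)/C = -6 + (1/15 + C)/C)
3672 - X(-182) = 3672 - (-5 + (1/15)/(-182)) = 3672 - (-5 + (1/15)*(-1/182)) = 3672 - (-5 - 1/2730) = 3672 - 1*(-13651/2730) = 3672 + 13651/2730 = 10038211/2730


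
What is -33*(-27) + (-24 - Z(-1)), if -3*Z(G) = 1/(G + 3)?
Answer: 5203/6 ≈ 867.17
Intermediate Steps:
Z(G) = -1/(3*(3 + G)) (Z(G) = -1/(3*(G + 3)) = -1/(3*(3 + G)))
-33*(-27) + (-24 - Z(-1)) = -33*(-27) + (-24 - (-1)/(9 + 3*(-1))) = 891 + (-24 - (-1)/(9 - 3)) = 891 + (-24 - (-1)/6) = 891 + (-24 - 1*(-1/6)) = 891 + (-24 + 1/6) = 891 - 143/6 = 5203/6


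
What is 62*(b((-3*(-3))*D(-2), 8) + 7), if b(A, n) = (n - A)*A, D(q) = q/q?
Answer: -124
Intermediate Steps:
D(q) = 1
b(A, n) = A*(n - A)
62*(b((-3*(-3))*D(-2), 8) + 7) = 62*((-3*(-3)*1)*(8 - (-3*(-3))) + 7) = 62*((9*1)*(8 - 9) + 7) = 62*(9*(8 - 1*9) + 7) = 62*(9*(8 - 9) + 7) = 62*(9*(-1) + 7) = 62*(-9 + 7) = 62*(-2) = -124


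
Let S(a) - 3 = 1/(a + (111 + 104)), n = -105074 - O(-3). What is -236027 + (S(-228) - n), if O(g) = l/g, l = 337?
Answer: -5111434/39 ≈ -1.3106e+5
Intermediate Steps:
O(g) = 337/g
n = -314885/3 (n = -105074 - 337/(-3) = -105074 - 337*(-1)/3 = -105074 - 1*(-337/3) = -105074 + 337/3 = -314885/3 ≈ -1.0496e+5)
S(a) = 3 + 1/(215 + a) (S(a) = 3 + 1/(a + (111 + 104)) = 3 + 1/(a + 215) = 3 + 1/(215 + a))
-236027 + (S(-228) - n) = -236027 + ((646 + 3*(-228))/(215 - 228) - 1*(-314885/3)) = -236027 + ((646 - 684)/(-13) + 314885/3) = -236027 + (-1/13*(-38) + 314885/3) = -236027 + (38/13 + 314885/3) = -236027 + 4093619/39 = -5111434/39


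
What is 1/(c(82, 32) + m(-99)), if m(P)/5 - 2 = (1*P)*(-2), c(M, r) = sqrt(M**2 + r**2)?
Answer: 250/248063 - sqrt(1937)/496126 ≈ 0.00091910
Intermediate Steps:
m(P) = 10 - 10*P (m(P) = 10 + 5*((1*P)*(-2)) = 10 + 5*(P*(-2)) = 10 + 5*(-2*P) = 10 - 10*P)
1/(c(82, 32) + m(-99)) = 1/(sqrt(82**2 + 32**2) + (10 - 10*(-99))) = 1/(sqrt(6724 + 1024) + (10 + 990)) = 1/(sqrt(7748) + 1000) = 1/(2*sqrt(1937) + 1000) = 1/(1000 + 2*sqrt(1937))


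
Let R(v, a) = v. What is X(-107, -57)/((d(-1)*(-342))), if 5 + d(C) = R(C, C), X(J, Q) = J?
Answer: -107/2052 ≈ -0.052144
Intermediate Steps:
d(C) = -5 + C
X(-107, -57)/((d(-1)*(-342))) = -107*(-1/(342*(-5 - 1))) = -107/((-6*(-342))) = -107/2052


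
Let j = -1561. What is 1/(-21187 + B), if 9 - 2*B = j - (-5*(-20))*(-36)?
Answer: -1/22202 ≈ -4.5041e-5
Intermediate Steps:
B = -1015 (B = 9/2 - (-1561 - (-5*(-20))*(-36))/2 = 9/2 - (-1561 - 100*(-36))/2 = 9/2 - (-1561 - 1*(-3600))/2 = 9/2 - (-1561 + 3600)/2 = 9/2 - ½*2039 = 9/2 - 2039/2 = -1015)
1/(-21187 + B) = 1/(-21187 - 1015) = 1/(-22202) = -1/22202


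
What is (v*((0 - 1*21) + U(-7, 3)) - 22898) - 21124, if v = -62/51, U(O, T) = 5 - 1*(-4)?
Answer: -748126/17 ≈ -44007.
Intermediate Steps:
U(O, T) = 9 (U(O, T) = 5 + 4 = 9)
v = -62/51 (v = -62*1/51 = -62/51 ≈ -1.2157)
(v*((0 - 1*21) + U(-7, 3)) - 22898) - 21124 = (-62*((0 - 1*21) + 9)/51 - 22898) - 21124 = (-62*((0 - 21) + 9)/51 - 22898) - 21124 = (-62*(-21 + 9)/51 - 22898) - 21124 = (-62/51*(-12) - 22898) - 21124 = (248/17 - 22898) - 21124 = -389018/17 - 21124 = -748126/17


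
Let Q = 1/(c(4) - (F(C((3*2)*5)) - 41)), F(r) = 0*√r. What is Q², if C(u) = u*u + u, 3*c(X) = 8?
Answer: 9/17161 ≈ 0.00052444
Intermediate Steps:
c(X) = 8/3 (c(X) = (⅓)*8 = 8/3)
C(u) = u + u² (C(u) = u² + u = u + u²)
F(r) = 0
Q = 3/131 (Q = 1/(8/3 - (0 - 41)) = 1/(8/3 - 1*(-41)) = 1/(8/3 + 41) = 1/(131/3) = 3/131 ≈ 0.022901)
Q² = (3/131)² = 9/17161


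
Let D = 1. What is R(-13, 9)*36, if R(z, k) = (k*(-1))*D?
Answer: -324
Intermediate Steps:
R(z, k) = -k (R(z, k) = (k*(-1))*1 = -k*1 = -k)
R(-13, 9)*36 = -1*9*36 = -9*36 = -324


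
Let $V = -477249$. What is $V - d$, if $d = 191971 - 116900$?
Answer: $-552320$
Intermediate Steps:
$d = 75071$ ($d = 191971 - 116900 = 75071$)
$V - d = -477249 - 75071 = -552320$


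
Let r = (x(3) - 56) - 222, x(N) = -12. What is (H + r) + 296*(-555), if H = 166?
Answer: -164404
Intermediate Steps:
r = -290 (r = (-12 - 56) - 222 = -68 - 222 = -290)
(H + r) + 296*(-555) = (166 - 290) + 296*(-555) = -124 - 164280 = -164404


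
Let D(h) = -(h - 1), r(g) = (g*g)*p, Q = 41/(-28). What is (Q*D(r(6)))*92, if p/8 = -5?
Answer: -1358863/7 ≈ -1.9412e+5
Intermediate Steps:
p = -40 (p = 8*(-5) = -40)
Q = -41/28 (Q = 41*(-1/28) = -41/28 ≈ -1.4643)
r(g) = -40*g**2 (r(g) = (g*g)*(-40) = g**2*(-40) = -40*g**2)
D(h) = 1 - h (D(h) = -(-1 + h) = 1 - h)
(Q*D(r(6)))*92 = -41*(1 - (-40)*6**2)/28*92 = -41*(1 - (-40)*36)/28*92 = -41*(1 - 1*(-1440))/28*92 = -41*(1 + 1440)/28*92 = -41/28*1441*92 = -59081/28*92 = -1358863/7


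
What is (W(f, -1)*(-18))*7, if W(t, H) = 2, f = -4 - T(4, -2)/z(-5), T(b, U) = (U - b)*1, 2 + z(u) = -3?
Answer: -252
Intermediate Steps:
z(u) = -5 (z(u) = -2 - 3 = -5)
T(b, U) = U - b
f = -26/5 (f = -4 - (-2 - 1*4)/(-5) = -4 - (-2 - 4)*(-1)/5 = -4 - (-6)*(-1)/5 = -4 - 1*6/5 = -4 - 6/5 = -26/5 ≈ -5.2000)
(W(f, -1)*(-18))*7 = (2*(-18))*7 = -36*7 = -252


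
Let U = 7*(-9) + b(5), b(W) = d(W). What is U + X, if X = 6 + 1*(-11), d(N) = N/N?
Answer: -67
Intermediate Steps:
d(N) = 1
b(W) = 1
X = -5 (X = 6 - 11 = -5)
U = -62 (U = 7*(-9) + 1 = -63 + 1 = -62)
U + X = -62 - 5 = -67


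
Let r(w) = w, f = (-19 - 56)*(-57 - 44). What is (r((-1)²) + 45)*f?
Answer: 348450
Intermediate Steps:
f = 7575 (f = -75*(-101) = 7575)
(r((-1)²) + 45)*f = ((-1)² + 45)*7575 = (1 + 45)*7575 = 46*7575 = 348450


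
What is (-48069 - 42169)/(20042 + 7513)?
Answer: -90238/27555 ≈ -3.2748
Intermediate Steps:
(-48069 - 42169)/(20042 + 7513) = -90238/27555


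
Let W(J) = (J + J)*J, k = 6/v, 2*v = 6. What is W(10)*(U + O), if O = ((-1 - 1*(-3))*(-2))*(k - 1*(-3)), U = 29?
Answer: 1800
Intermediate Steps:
v = 3 (v = (½)*6 = 3)
k = 2 (k = 6/3 = 6*(⅓) = 2)
W(J) = 2*J² (W(J) = (2*J)*J = 2*J²)
O = -20 (O = ((-1 - 1*(-3))*(-2))*(2 - 1*(-3)) = ((-1 + 3)*(-2))*(2 + 3) = (2*(-2))*5 = -4*5 = -20)
W(10)*(U + O) = (2*10²)*(29 - 20) = (2*100)*9 = 200*9 = 1800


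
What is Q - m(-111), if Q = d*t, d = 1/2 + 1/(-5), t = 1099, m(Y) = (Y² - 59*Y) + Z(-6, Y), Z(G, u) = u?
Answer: -184293/10 ≈ -18429.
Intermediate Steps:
m(Y) = Y² - 58*Y (m(Y) = (Y² - 59*Y) + Y = Y² - 58*Y)
d = 3/10 (d = 1*(½) + 1*(-⅕) = ½ - ⅕ = 3/10 ≈ 0.30000)
Q = 3297/10 (Q = (3/10)*1099 = 3297/10 ≈ 329.70)
Q - m(-111) = 3297/10 - (-111)*(-58 - 111) = 3297/10 - (-111)*(-169) = 3297/10 - 1*18759 = 3297/10 - 18759 = -184293/10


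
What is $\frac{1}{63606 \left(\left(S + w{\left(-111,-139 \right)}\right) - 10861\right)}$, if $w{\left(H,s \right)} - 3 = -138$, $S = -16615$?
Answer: $- \frac{1}{1756225266} \approx -5.694 \cdot 10^{-10}$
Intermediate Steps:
$w{\left(H,s \right)} = -135$ ($w{\left(H,s \right)} = 3 - 138 = -135$)
$\frac{1}{63606 \left(\left(S + w{\left(-111,-139 \right)}\right) - 10861\right)} = \frac{1}{63606 \left(\left(-16615 - 135\right) - 10861\right)} = \frac{1}{63606 \left(-16750 - 10861\right)} = \frac{1}{63606 \left(-27611\right)} = \frac{1}{63606} \left(- \frac{1}{27611}\right) = - \frac{1}{1756225266}$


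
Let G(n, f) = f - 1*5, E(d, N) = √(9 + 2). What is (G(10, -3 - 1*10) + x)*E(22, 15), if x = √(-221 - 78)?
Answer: √11*(-18 + I*√299) ≈ -59.699 + 57.35*I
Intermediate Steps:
E(d, N) = √11
x = I*√299 (x = √(-299) = I*√299 ≈ 17.292*I)
G(n, f) = -5 + f (G(n, f) = f - 5 = -5 + f)
(G(10, -3 - 1*10) + x)*E(22, 15) = ((-5 + (-3 - 1*10)) + I*√299)*√11 = ((-5 + (-3 - 10)) + I*√299)*√11 = ((-5 - 13) + I*√299)*√11 = (-18 + I*√299)*√11 = √11*(-18 + I*√299)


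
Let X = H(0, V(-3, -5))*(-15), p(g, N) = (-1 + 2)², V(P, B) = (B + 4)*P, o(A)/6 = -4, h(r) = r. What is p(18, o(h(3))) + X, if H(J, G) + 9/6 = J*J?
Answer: 47/2 ≈ 23.500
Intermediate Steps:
o(A) = -24 (o(A) = 6*(-4) = -24)
V(P, B) = P*(4 + B) (V(P, B) = (4 + B)*P = P*(4 + B))
H(J, G) = -3/2 + J² (H(J, G) = -3/2 + J*J = -3/2 + J²)
p(g, N) = 1 (p(g, N) = 1² = 1)
X = 45/2 (X = (-3/2 + 0²)*(-15) = (-3/2 + 0)*(-15) = -3/2*(-15) = 45/2 ≈ 22.500)
p(18, o(h(3))) + X = 1 + 45/2 = 47/2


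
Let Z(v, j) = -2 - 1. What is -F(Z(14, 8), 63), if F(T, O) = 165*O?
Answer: -10395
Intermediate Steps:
Z(v, j) = -3
-F(Z(14, 8), 63) = -165*63 = -1*10395 = -10395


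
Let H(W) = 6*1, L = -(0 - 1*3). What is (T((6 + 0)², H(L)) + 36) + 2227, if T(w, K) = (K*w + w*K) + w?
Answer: 2731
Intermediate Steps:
L = 3 (L = -(0 - 3) = -1*(-3) = 3)
H(W) = 6
T(w, K) = w + 2*K*w (T(w, K) = (K*w + K*w) + w = 2*K*w + w = w + 2*K*w)
(T((6 + 0)², H(L)) + 36) + 2227 = ((6 + 0)²*(1 + 2*6) + 36) + 2227 = (6²*(1 + 12) + 36) + 2227 = (36*13 + 36) + 2227 = (468 + 36) + 2227 = 504 + 2227 = 2731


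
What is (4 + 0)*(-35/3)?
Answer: -140/3 ≈ -46.667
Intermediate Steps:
(4 + 0)*(-35/3) = 4*(-35*1/3) = 4*(-35/3) = -140/3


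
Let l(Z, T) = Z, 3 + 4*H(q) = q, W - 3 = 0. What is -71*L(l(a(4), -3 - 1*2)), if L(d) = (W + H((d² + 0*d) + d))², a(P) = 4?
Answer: -59711/16 ≈ -3731.9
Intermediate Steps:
W = 3 (W = 3 + 0 = 3)
H(q) = -¾ + q/4
L(d) = (9/4 + d/4 + d²/4)² (L(d) = (3 + (-¾ + ((d² + 0*d) + d)/4))² = (3 + (-¾ + ((d² + 0) + d)/4))² = (3 + (-¾ + (d² + d)/4))² = (3 + (-¾ + (d + d²)/4))² = (3 + (-¾ + (d/4 + d²/4)))² = (3 + (-¾ + d/4 + d²/4))² = (9/4 + d/4 + d²/4)²)
-71*L(l(a(4), -3 - 1*2)) = -71*(9 + 4*(1 + 4))²/16 = -71*(9 + 4*5)²/16 = -71*(9 + 20)²/16 = -71*29²/16 = -71*841/16 = -59711/16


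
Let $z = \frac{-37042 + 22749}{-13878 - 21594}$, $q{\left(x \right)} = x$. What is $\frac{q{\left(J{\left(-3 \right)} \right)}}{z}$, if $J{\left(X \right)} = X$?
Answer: $- \frac{106416}{14293} \approx -7.4453$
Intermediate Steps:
$z = \frac{14293}{35472}$ ($z = - \frac{14293}{-13878 - 21594} = - \frac{14293}{-35472} = \left(-14293\right) \left(- \frac{1}{35472}\right) = \frac{14293}{35472} \approx 0.40294$)
$\frac{q{\left(J{\left(-3 \right)} \right)}}{z} = - \frac{3}{\frac{14293}{35472}} = \left(-3\right) \frac{35472}{14293} = - \frac{106416}{14293}$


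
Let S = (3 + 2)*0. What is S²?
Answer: 0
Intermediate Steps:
S = 0 (S = 5*0 = 0)
S² = 0² = 0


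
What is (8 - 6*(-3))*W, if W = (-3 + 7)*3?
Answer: 312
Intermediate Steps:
W = 12 (W = 4*3 = 12)
(8 - 6*(-3))*W = (8 - 6*(-3))*12 = (8 + 18)*12 = 26*12 = 312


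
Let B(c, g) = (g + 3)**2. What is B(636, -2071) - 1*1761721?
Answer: 2514903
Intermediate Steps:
B(c, g) = (3 + g)**2
B(636, -2071) - 1*1761721 = (3 - 2071)**2 - 1*1761721 = (-2068)**2 - 1761721 = 4276624 - 1761721 = 2514903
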